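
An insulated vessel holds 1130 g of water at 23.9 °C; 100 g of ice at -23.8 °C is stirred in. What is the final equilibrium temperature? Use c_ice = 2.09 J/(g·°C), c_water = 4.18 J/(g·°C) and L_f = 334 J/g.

T_f ≈ 14.5 °C

Conservation of energy gives ΣQ = 0:
warm ice to 0 °C: 100·2.09·(0 − (-23.8)) = 4974.2; latent heat to melt: 100·334 = 33400; meltwater 0→T: 100·4.18·T = 418 T; water: 4723.4(T − 23.9)
5141.4 T = 112889 − 38374 = 74515
T ≈ 14.49 °C. Since T > 0 °C, the all-ice-melts assumption holds.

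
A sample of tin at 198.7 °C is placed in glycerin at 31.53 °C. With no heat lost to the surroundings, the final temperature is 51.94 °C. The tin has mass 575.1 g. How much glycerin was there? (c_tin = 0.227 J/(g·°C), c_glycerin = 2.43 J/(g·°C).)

Heat lost by the tin = heat gained by the glycerin:
575.1·0.227·(198.7 − 51.94) = m·2.43·(51.94 − 31.53)
49.6 m = 19159  ⇒  m ≈ 386.3 g

m ≈ 386 g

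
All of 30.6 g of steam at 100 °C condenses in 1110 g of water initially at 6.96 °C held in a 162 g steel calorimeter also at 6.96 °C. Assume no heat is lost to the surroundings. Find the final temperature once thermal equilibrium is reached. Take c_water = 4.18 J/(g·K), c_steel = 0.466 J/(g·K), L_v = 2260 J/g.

T_f ≈ 23.7 °C

Heat gained plus heat lost sum to zero:
latent heat released on condensation: 30.6·2260 = 69156; condensate cools 100→T: 30.6·4.18·(T − 100) = 127.91(T − 100); water warms: 1110·4.18·(T − 6.96) = 4639.8(T − 6.96); cup: 75.49(T − 6.96)
4843.2 T = 69156 + 12791 + 32818 = 114765
T ≈ 23.70 °C (< 100 °C, so full condensation is consistent).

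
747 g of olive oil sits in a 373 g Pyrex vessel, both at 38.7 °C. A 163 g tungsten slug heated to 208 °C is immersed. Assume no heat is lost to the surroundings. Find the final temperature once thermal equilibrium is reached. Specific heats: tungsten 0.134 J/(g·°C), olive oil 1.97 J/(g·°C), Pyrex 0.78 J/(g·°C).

T_f ≈ 40.8 °C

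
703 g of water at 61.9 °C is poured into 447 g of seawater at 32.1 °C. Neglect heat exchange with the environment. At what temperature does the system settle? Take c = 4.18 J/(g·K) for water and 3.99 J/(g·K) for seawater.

T_f ≈ 50.6 °C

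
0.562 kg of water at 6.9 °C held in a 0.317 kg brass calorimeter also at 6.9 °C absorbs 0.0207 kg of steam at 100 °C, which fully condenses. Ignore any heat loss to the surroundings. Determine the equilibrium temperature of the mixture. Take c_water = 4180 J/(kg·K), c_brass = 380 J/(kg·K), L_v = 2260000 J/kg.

Energy conservation, ΣQ = 0:
latent heat released on condensation: 0.0207×2260000 = 46782; condensate cools 100→T: 0.0207×4180×(T − 100) = 86.53(T − 100); original water: 2349.2(T − 6.9); cup: 120.46(T − 6.9)
2556.1 T = 46782 + 8652.6 + 17040 = 72475
T ≈ 28.35 °C, under the boiling point, so the assumption holds.

T_f ≈ 28.4 °C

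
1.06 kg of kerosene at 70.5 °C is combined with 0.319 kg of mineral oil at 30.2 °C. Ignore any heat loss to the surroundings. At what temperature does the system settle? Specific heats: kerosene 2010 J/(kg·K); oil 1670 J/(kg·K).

T_f ≈ 62.4 °C

Setting the total heat transfer to zero:
1.06×2010×(T − 70.5) + 0.319×1670×(T − 30.2) = 0
(2130.6 + 532.73) T = 2130.6×70.5 + 532.73×30.2
T = 166296/2663.3 ≈ 62.44 °C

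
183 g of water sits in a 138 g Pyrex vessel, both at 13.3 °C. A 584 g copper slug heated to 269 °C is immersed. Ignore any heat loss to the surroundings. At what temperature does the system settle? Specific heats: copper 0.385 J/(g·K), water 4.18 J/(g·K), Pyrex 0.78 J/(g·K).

Setting the total heat transfer to zero:
584*0.385*(T − 269) + 183*4.18*(T − 13.3) + 138*0.78*(T − 13.3) = 0
(224.84 + 764.94 + 107.64) T = 224.84*269 + 764.94*13.3 + 107.64*13.3
T = 72087 / 1097.4 = 65.7 °C

T_f ≈ 65.7 °C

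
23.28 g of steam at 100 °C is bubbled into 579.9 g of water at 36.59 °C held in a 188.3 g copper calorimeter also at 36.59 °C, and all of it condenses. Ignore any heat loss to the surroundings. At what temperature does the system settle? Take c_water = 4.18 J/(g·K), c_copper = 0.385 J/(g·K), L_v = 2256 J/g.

T_f ≈ 59.2 °C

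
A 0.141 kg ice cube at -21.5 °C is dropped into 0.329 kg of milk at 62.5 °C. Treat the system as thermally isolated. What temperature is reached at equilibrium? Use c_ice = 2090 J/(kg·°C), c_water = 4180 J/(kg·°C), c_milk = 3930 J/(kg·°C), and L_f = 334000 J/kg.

Energy conservation, ΣQ = 0:
warm ice to 0 °C: 0.141·2090·(0 − (-21.5)) = 6335.8; latent heat to melt: 0.141·334000 = 47094; warm the meltwater: 589.38 T; milk: 1293(T − 62.5)
1882.3 T = 80811 − 53430 = 27381
T ≈ 14.55 °C — above 0 °C, consistent with complete melting.

T_f ≈ 14.5 °C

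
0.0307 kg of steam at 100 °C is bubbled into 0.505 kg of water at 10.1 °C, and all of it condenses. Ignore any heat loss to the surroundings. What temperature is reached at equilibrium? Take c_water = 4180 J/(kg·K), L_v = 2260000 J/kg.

Conservation of energy gives ΣQ = 0:
latent heat released on condensation: 0.0307·2260000 = 69382
  condensate cools 100→T: 0.0307·4180·(T − 100) = 128.33(T − 100)
  original water: 2110.9(T − 10.1)
2239.2 T = 69382 + 12833 + 21320 = 103535
T ≈ 46.24 °C (< 100 °C, so full condensation is consistent).

T_f ≈ 46.2 °C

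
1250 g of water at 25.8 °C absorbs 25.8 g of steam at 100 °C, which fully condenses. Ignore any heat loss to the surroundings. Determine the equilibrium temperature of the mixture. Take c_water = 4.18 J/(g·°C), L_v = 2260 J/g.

Setting the total heat transfer to zero:
steam→water at 100 °C releases m L_v = 25.8·2260 = 58308; condensed water 100 °C→T: 107.84(T − 100); original water: 5225(T − 25.8)
5332.8 T = 58308 + 10784 + 134805 = 203897
T ≈ 38.23 °C (< 100 °C, so full condensation is consistent).

T_f ≈ 38.2 °C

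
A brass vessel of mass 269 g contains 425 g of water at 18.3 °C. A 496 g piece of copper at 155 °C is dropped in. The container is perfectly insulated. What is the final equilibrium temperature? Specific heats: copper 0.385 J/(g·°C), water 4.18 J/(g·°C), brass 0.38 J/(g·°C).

Energy conservation, ΣQ = 0:
496×0.385×(T − 155) + 425×4.18×(T − 18.3) + 269×0.38×(T − 18.3) = 0
190.96(T − 155) + 1776.5(T − 18.3) + 102.22(T − 18.3) = 0
(190.96 + 1776.5 + 102.22) T = 190.96×155 + 1776.5×18.3 + 102.22×18.3
T = 63979/2069.7 ≈ 30.91 °C

T_f ≈ 30.9 °C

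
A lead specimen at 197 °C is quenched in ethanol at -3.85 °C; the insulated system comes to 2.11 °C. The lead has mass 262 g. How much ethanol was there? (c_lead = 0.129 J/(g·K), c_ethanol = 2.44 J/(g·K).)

m ≈ 453 g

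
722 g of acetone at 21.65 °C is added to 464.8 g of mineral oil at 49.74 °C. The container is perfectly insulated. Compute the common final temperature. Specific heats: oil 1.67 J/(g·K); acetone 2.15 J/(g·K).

T_f ≈ 31.0 °C

Set heat shed by the hot body equal to heat absorbed by the cold body:
464.8×1.67×(49.74 − T) = 722×2.15×(T − 21.65)
776.22(49.74 − T) = 1552.3(T − 21.65)
2328.5 T = 72216  ⇒  T ≈ 31.01 °C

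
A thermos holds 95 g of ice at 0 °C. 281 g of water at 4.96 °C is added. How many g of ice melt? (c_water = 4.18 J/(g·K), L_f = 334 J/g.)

Cooling the water to 0 °C releases 281×4.18×4.96 = 5825.9 J.
Fully melting the ice requires m_ice L_f = 95×334 = 31730 J.
That's not enough to melt it all — equilibrium is at 0 °C with ice remaining.
Mass melted = 5825.9/334 ≈ 17.44 g.

m_melted ≈ 17.4 g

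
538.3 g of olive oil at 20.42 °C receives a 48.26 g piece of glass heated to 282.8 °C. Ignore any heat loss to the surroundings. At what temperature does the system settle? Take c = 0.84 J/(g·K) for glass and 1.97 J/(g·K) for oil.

T_f ≈ 30.1 °C

Setting the total heat transfer to zero:
48.26·0.84·(T − 282.8) + 538.3·1.97·(T − 20.42) = 0
40.54(T − 282.8) + 1060.5(T − 20.42) = 0
(40.54 + 1060.5) T = 40.54·282.8 + 1060.5·20.42
T ≈ 30.08 °C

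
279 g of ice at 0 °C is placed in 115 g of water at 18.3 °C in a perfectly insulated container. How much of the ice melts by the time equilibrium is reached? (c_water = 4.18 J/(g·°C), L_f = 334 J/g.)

Heat available from the water dropping to 0 °C: 115×4.18×18.3 = 8796.8 J.
Melting all 279 g of ice would need 279×334 = 93186 J.
8796.8 J < 93186 J, so only part of the ice melts and the system sits at 0 °C.
m_melt = 8796.8 / L_f = 26.34 g.

m_melted ≈ 26.3 g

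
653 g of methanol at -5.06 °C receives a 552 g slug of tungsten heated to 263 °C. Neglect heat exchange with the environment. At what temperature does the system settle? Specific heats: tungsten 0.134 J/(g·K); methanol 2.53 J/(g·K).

Setting the total heat transfer to zero:
552*0.134*(T − 263) + 653*2.53*(T − (-5.06)) = 0
1726.1 T = 11094
T = 11094/1726.1 ≈ 6.43 °C

T_f ≈ 6.4 °C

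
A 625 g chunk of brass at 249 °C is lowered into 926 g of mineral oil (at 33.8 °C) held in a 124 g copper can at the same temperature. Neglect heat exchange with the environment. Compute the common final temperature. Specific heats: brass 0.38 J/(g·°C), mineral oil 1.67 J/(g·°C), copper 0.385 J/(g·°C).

T_f ≈ 61.7 °C

Heat gained plus heat lost sum to zero:
625*0.38*(T − 249) + 926*1.67*(T − 33.8) + 124*0.385*(T − 33.8) = 0
237.5(T − 249) + 1546.4(T − 33.8) + 47.74(T − 33.8) = 0
(237.5 + 1546.4 + 47.74) T = 237.5*249 + 1546.4*33.8 + 47.74*33.8
T = 113020/1831.7 ≈ 61.70 °C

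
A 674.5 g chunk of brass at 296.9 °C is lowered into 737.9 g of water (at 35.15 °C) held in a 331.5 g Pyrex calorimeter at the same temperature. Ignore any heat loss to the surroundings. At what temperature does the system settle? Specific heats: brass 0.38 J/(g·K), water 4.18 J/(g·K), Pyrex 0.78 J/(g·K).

Energy conservation, ΣQ = 0:
674.5*0.38*(T − 296.9) + 737.9*4.18*(T − 35.15) + 331.5*0.78*(T − 35.15) = 0
3599.3 T = 193605
T = 193605/3599.3 ≈ 53.79 °C

T_f ≈ 53.8 °C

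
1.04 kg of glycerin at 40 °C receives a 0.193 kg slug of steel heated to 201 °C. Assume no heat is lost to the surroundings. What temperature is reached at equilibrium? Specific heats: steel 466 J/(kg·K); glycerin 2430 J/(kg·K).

T_f ≈ 45.5 °C

Heat gained plus heat lost sum to zero:
0.193×466×(T − 201) + 1.04×2430×(T − 40) = 0
2617.1 T = 119166
T ≈ 45.53 °C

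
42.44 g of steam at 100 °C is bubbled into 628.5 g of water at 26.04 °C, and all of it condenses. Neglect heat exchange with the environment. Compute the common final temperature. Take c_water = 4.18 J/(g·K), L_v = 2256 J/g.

T_f ≈ 64.9 °C

Energy conservation, ΣQ = 0:
condense steam: −42.44·2256 = −95745
  condensate cools 100→T: 42.44·4.18·(T − 100) = 177.4(T − 100)
  original water: 2627.1(T − 26.04)
2804.5 T = 95745 + 17740 + 68410 = 181895
T ≈ 64.86 °C, under the boiling point, so the assumption holds.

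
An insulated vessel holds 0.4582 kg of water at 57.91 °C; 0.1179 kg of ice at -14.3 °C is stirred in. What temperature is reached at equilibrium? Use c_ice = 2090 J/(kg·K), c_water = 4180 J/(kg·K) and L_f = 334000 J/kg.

T_f ≈ 28.2 °C

Energy balance with sensible and latent terms:
ice -14.3→0 °C: 0.1179×2090×14.3 = 3523.7; latent heat to melt: 0.1179×334000 = 39379; meltwater 0→T: 0.1179×4180×T = 492.82 T; water: 1915.3(T − 57.91)
2408.1 T = 110914 − 42902 = 68011
T ≈ 28.24 °C — above 0 °C, consistent with complete melting.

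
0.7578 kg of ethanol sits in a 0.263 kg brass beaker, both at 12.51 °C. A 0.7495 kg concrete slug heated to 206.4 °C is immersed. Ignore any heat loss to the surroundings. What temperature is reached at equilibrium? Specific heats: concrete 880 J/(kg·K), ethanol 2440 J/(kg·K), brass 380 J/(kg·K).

T_f ≈ 61.5 °C

T_f is the heat-capacity-weighted average of the initial temperatures:
T_f = (659.56×206.4 + 1849×12.51 + 99.94×12.51) / (659.56 + 1849 + 99.94)
    = 160515 / 2608.5 ≈ 61.53 °C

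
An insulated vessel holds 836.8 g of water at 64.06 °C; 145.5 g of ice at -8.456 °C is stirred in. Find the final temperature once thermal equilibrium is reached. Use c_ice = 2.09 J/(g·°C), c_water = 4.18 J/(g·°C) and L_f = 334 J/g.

Let T be the final temperature. ΣQ_i = 0:
ice -8.456→0 °C: 145.5×2.09×8.456 = 2571.4; melt ice: 145.5×334 = 48597; warm the meltwater: 608.19 T; water: 3497.8(T − 64.06)
4106 T = 224071 − 51168 = 172902
T ≈ 42.11 °C — above 0 °C, consistent with complete melting.

T_f ≈ 42.1 °C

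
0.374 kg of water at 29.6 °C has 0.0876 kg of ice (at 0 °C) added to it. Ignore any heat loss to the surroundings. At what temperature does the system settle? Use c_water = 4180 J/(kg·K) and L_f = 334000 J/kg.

T_f ≈ 8.8 °C

Heat gained plus heat lost sum to zero:
fusion: m_ice L_f = 0.0876×334000 = 29258
  warm the meltwater: 366.17 T
  water cools: 0.374×4180×(T − 29.6) = 1563.3(T − 29.6)
1929.5 T = 46274 − 29258 = 17016
T ≈ 8.82 °C (positive, so assuming full melt was valid).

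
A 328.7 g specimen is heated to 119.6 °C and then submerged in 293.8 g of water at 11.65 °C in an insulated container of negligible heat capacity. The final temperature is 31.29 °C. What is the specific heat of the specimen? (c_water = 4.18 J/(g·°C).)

c ≈ 0.831 J/(g·°C)

Net heat exchanged in the isolated system is zero:
328.7×c×(31.29 − 119.6) + 293.8×4.18×(31.29 − 11.65) = 0
-29027 c = -24120
c = -24120/-29027 ≈ 0.8309 J/(g·°C)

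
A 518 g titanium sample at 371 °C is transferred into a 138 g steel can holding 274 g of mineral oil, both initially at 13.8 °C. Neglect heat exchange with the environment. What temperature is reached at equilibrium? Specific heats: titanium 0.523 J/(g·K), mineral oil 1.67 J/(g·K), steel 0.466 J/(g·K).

T_f ≈ 135.9 °C

Heat gained plus heat lost sum to zero:
518·0.523·(T − 371) + 274·1.67·(T − 13.8) + 138·0.466·(T − 13.8) = 0
(270.91 + 457.58 + 64.31) T = 270.91·371 + 457.58·13.8 + 64.31·13.8
T = 107711 / 792.8 = 136 °C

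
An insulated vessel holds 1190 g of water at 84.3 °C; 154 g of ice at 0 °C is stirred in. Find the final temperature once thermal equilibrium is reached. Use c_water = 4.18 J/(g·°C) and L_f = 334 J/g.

Heat gained plus heat lost sum to zero:
melt ice: 154·334 = 51436; warm the meltwater: 643.72 T; water: 4974.2(T − 84.3)
5617.9 T = 419325 − 51436 = 367889
T ≈ 65.48 °C — above 0 °C, consistent with complete melting.

T_f ≈ 65.5 °C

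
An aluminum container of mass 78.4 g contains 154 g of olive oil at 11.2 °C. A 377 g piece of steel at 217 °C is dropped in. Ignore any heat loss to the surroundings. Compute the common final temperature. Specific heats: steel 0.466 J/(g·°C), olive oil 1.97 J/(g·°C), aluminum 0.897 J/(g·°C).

Let T be the final temperature. ΣQ_i = 0:
377*0.466*(T − 217) + 154*1.97*(T − 11.2) + 78.4*0.897*(T − 11.2) = 0
175.68(T − 217) + 303.38(T − 11.2) + 70.32(T − 11.2) = 0
549.39 T = 42308
T = 42308 / 549.39 = 77 °C

T_f ≈ 77.0 °C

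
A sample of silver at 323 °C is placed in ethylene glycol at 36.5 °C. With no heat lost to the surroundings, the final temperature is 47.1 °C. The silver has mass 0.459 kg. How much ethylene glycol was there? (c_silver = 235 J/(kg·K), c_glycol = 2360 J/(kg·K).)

Setting the total heat transfer to zero:
0.459×235×(47.1 − 323) + m×2360×(47.1 − 36.5) = 0
25016 m = 29760
m = 29760/25016 ≈ 1.19 kg

m ≈ 1.19 kg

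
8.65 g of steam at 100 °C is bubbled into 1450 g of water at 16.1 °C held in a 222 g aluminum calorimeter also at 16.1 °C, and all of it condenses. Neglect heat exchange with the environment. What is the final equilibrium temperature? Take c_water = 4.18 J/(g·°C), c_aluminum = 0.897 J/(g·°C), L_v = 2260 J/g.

T_f ≈ 19.7 °C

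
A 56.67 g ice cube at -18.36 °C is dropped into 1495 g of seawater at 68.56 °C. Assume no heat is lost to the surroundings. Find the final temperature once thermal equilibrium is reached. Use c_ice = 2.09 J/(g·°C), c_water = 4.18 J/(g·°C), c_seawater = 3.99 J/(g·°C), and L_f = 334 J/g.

T_f ≈ 62.5 °C

Energy balance with sensible and latent terms:
warm ice to 0 °C: 56.67×2.09×(0 − (-18.36)) = 2174.6; latent heat to melt: 56.67×334 = 18928; warm the meltwater: 236.88 T; seawater cools: 1495×3.99×(T − 68.56) = 5965.1(T − 68.56)
6201.9 T = 408964 − 21102 = 387861
T ≈ 62.54 °C (positive, so assuming full melt was valid).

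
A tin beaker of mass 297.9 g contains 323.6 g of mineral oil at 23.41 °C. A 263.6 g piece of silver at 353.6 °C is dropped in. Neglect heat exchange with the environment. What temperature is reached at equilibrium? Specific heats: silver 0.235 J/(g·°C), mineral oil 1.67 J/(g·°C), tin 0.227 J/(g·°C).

T_f ≈ 53.9 °C

T_f = Σ m_i c_i T_i / Σ m_i c_i:
T_f = (61.95*353.6 + 540.41*23.41 + 67.62*23.41) / (61.95 + 540.41 + 67.62)
    = 36138 / 669.98 ≈ 53.94 °C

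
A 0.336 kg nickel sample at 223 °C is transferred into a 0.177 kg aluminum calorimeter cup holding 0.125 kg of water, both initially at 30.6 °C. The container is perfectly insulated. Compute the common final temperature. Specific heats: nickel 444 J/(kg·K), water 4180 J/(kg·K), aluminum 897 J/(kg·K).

T_f ≈ 65.2 °C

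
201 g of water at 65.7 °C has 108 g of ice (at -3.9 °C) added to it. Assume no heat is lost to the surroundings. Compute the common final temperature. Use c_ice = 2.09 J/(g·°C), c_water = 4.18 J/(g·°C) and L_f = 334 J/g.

Sum of m c ΔT and latent-heat terms is zero:
ice -3.9→0 °C: 108·2.09·3.9 = 880.31
  latent heat to melt: 108·334 = 36072
  meltwater 0→T: 108·4.18·T = 451.44 T
  water cools: 201·4.18·(T − 65.7) = 840.18(T − 65.7)
1291.6 T = 55200 − 36952 = 18248
T ≈ 14.13 °C. Since T > 0 °C, the all-ice-melts assumption holds.

T_f ≈ 14.1 °C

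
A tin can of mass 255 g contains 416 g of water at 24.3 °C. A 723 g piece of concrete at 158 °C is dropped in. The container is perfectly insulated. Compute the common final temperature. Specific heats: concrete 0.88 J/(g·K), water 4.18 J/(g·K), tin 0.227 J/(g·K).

With ΣQ=0 the equilibrium temperature is the m·c-weighted mean:
T_f = (636.24·158 + 1738.9·24.3 + 57.89·24.3) / (636.24 + 1738.9 + 57.89)
    = 144187 / 2433 ≈ 59.26 °C

T_f ≈ 59.3 °C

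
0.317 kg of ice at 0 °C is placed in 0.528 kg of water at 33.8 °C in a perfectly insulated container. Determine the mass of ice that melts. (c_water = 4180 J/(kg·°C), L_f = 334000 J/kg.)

m_melted ≈ 0.223 kg

Heat available from the water dropping to 0 °C: 0.528×4180×33.8 = 74598 J.
To melt every bit of ice: 0.317×334000 = 105878 J.
74598 J < 105878 J, so only part of the ice melts and the system sits at 0 °C.
m_melted×334000 = 74598  ⇒  m_melted ≈ 0.2233 kg.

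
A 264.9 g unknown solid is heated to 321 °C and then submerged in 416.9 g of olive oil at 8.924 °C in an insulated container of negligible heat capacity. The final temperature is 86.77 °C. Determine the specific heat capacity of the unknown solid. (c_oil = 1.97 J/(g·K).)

m_s c (T_s − T_f) = m_oil c_oil (T_f − T_0):
264.9×c×(321 − 86.77) = 416.9×1.97×(86.77 − 8.924)
62048 c = 63934  ⇒  c ≈ 1.03 J/(g·K)

c ≈ 1.03 J/(g·K)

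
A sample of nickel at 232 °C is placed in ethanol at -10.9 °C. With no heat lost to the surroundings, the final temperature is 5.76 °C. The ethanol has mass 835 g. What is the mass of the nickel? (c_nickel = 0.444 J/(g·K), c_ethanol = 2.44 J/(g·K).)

Let T be the final temperature. ΣQ_i = 0:
m·0.444·(5.76 − 232) + 835·2.44·(5.76 − (-10.9)) = 0
-100.45 m = -33943
m = -33943/-100.45 ≈ 337.9 g

m ≈ 338 g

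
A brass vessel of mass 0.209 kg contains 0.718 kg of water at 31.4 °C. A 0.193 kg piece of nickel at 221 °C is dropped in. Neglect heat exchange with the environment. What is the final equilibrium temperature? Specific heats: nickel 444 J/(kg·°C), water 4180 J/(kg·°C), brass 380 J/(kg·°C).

Let T be the final temperature. ΣQ_i = 0:
0.193·444·(T − 221) + 0.718·4180·(T − 31.4) + 0.209·380·(T − 31.4) = 0
3166.4 T = 115671
T = 115671/3166.4 ≈ 36.53 °C

T_f ≈ 36.5 °C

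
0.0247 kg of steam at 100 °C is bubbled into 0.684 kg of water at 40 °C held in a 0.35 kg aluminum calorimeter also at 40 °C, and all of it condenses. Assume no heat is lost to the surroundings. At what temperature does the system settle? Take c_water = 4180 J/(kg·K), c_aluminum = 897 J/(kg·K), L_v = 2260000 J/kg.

T_f ≈ 58.9 °C

Let T be the final temperature. ΣQ_i = 0:
condense steam: −0.0247×2260000 = −55822; condensate cools 100→T: 0.0247×4180×(T − 100) = 103.25(T − 100); original water: 2859.1(T − 40); aluminum cup: 0.35×897×(T − 40) = 313.95(T − 40)
3276.3 T = 55822 + 10325 + 126923 = 193069
T ≈ 58.93 °C, under the boiling point, so the assumption holds.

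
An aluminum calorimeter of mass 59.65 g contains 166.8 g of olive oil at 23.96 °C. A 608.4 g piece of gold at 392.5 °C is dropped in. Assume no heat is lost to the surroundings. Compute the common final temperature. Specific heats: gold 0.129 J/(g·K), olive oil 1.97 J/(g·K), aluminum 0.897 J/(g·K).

T_f ≈ 86.8 °C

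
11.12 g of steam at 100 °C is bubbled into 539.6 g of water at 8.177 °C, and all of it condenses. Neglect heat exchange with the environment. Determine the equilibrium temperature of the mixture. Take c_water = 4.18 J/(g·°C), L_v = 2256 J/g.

Heat gained plus heat lost sum to zero:
condense steam: −11.12×2256 = −25087
  condensed water 100 °C→T: 46.48(T − 100)
  original water: 2255.5(T − 8.177)
2302 T = 25087 + 4648.2 + 18443 = 48178
T ≈ 20.93 °C (< 100 °C, so full condensation is consistent).

T_f ≈ 20.9 °C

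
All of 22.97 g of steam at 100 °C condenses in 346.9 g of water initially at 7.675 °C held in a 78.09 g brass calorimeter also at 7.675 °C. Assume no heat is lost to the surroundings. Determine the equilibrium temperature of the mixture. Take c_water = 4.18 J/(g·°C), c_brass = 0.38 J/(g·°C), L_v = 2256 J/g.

T_f ≈ 46.2 °C

Energy conservation, ΣQ = 0:
condense steam: −22.97×2256 = −51820; condensed water 100 °C→T: 96.01(T − 100); original water: 1450(T − 7.675); brass cup: 78.09×0.38×(T − 7.675) = 29.67(T − 7.675)
1575.7 T = 51820 + 9601.5 + 11357 = 72779
T ≈ 46.19 °C — below 100 °C, confirming all the steam condensed.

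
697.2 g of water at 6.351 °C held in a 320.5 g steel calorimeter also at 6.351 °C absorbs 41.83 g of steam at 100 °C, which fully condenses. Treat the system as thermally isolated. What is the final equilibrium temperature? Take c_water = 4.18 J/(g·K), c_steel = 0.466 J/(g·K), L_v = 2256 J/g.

T_f ≈ 40.5 °C

Energy conservation, ΣQ = 0:
latent heat released on condensation: 41.83×2256 = 94368; condensate cools 100→T: 41.83×4.18×(T − 100) = 174.85(T − 100); original water: 2914.3(T − 6.351); cup: 149.35(T − 6.351)
3238.5 T = 94368 + 17485 + 19457 = 131311
T ≈ 40.55 °C — below 100 °C, confirming all the steam condensed.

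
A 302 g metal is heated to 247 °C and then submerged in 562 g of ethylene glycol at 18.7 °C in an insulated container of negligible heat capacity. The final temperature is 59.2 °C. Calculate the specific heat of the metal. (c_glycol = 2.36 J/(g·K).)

c ≈ 0.947 J/(g·K)

Taking heat into each body as positive, Σ m c ΔT = 0:
302×c×(59.2 − 247) + 562×2.36×(59.2 − 18.7) = 0
-56716 c = -53716
c = -53716/-56716 ≈ 0.9471 J/(g·K)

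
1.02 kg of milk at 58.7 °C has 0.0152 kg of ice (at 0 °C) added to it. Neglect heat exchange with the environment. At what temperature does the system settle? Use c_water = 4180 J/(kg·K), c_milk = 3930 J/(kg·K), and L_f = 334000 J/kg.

T_f ≈ 56.5 °C

Sum of m c ΔT and latent-heat terms is zero:
melt ice: 0.0152·334000 = 5076.8
  meltwater 0→T: 0.0152·4180·T = 63.54 T
  milk cools: 1.02·3930·(T − 58.7) = 4008.6(T − 58.7)
4072.1 T = 235305 − 5076.8 = 230228
T ≈ 56.54 °C. Since T > 0 °C, the all-ice-melts assumption holds.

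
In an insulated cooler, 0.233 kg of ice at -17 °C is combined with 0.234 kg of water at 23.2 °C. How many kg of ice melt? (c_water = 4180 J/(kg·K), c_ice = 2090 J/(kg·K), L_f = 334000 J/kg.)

Heat available from the water dropping to 0 °C: 0.234·4180·23.2 = 22692 J.
Of that, 0.233·2090·17 = 8278.5 J goes to bring the ice to 0 °C, leaving 14414 J.
To melt every bit of ice: 0.233·334000 = 77822 J.
That's not enough to melt it all — equilibrium is at 0 °C with ice remaining.
Mass melted = 14414/334000 ≈ 0.04316 kg.

m_melted ≈ 0.0432 kg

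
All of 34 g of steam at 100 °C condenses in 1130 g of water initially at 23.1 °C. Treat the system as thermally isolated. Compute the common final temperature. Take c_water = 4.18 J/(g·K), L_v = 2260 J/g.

Sum of m c ΔT and latent-heat terms is zero:
condense steam: −34·2260 = −76840; condensed water 100 °C→T: 142.12(T − 100); water warms: 1130·4.18·(T − 23.1) = 4723.4(T − 23.1)
4865.5 T = 76840 + 14212 + 109111 = 200163
T ≈ 41.14 °C (< 100 °C, so full condensation is consistent).

T_f ≈ 41.1 °C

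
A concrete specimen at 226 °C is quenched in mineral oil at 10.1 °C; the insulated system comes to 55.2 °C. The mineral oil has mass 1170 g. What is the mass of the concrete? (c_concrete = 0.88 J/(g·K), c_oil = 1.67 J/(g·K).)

|Q_concrete| = |Q_oil|:
m·0.88·(226 − 55.2) = 1170·1.67·(55.2 − 10.1)
150.3 m = 88121  ⇒  m ≈ 586.3 g

m ≈ 586 g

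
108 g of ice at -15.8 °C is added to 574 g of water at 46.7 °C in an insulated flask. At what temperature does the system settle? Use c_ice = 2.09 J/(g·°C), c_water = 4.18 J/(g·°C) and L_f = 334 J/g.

Conservation of energy gives ΣQ = 0:
ice -15.8→0 °C: 108×2.09×15.8 = 3566.4; fusion: m_ice L_f = 108×334 = 36072; meltwater 0→T: 108×4.18×T = 451.44 T; water: 2399.3(T − 46.7)
2850.8 T = 112048 − 39638 = 72410
T ≈ 25.40 °C. Since T > 0 °C, the all-ice-melts assumption holds.

T_f ≈ 25.4 °C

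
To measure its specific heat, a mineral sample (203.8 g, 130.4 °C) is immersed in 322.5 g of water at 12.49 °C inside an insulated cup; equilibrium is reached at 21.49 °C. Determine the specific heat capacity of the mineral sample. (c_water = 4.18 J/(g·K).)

Heat lost by the mineral sample = heat gained by the water:
203.8×c×(130.4 − 21.49) = 322.5×4.18×(21.49 − 12.49)
22196 c = 12132  ⇒  c ≈ 0.5466 J/(g·K)

c ≈ 0.547 J/(g·K)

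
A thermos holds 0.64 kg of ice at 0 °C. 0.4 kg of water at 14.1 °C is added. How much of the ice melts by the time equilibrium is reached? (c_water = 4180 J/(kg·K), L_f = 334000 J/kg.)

m_melted ≈ 0.0706 kg

Heat available from the water dropping to 0 °C: 0.4·4180·14.1 = 23575 J.
Melting all 0.64 kg of ice would need 0.64·334000 = 213760 J.
That's not enough to melt it all — equilibrium is at 0 °C with ice remaining.
m_melt = 23575 / L_f = 0.07058 kg.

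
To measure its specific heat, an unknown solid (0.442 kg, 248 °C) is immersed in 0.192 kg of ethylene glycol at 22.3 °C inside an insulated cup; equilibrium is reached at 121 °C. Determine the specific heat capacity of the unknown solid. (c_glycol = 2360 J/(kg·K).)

c ≈ 797 J/(kg·K)

m_s c (T_s − T_f) = m_glycol c_glycol (T_f − T_0):
0.442·c·(248 − 121) = 0.192·2360·(121 − 22.3)
56.13 c = 44723  ⇒  c ≈ 796.7 J/(kg·K)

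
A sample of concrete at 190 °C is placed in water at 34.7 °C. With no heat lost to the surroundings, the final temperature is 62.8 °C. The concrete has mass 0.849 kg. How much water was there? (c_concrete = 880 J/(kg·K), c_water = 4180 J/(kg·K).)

m ≈ 0.809 kg

Heat gained plus heat lost sum to zero:
0.849·880·(62.8 − 190) + m·4180·(62.8 − 34.7) = 0
117458 m = 95034
m = 95034/117458 ≈ 0.8091 kg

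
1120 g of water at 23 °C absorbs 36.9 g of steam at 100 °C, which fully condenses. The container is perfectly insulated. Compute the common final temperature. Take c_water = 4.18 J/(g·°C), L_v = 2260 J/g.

T_f ≈ 42.7 °C

Let T be the final temperature. ΣQ_i = 0:
latent heat released on condensation: 36.9·2260 = 83394; condensate cools 100→T: 36.9·4.18·(T − 100) = 154.24(T − 100); water warms: 1120·4.18·(T − 23) = 4681.6(T − 23)
4835.8 T = 83394 + 15424 + 107677 = 206495
T ≈ 42.70 °C, under the boiling point, so the assumption holds.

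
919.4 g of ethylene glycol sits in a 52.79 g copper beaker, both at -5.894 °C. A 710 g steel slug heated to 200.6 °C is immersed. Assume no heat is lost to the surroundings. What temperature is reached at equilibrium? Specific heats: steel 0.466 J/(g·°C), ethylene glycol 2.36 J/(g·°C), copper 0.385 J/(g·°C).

T_f ≈ 21.2 °C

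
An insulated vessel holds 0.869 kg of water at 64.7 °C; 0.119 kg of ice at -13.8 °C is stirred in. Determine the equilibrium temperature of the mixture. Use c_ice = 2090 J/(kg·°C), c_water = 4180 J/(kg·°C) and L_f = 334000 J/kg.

T_f ≈ 46.5 °C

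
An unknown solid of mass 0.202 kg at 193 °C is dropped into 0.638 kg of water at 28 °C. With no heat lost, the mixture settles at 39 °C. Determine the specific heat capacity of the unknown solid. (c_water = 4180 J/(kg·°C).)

Heat lost by the unknown solid = heat gained by the water:
0.202×c×(193 − 39) = 0.638×4180×(39 − 28)
31.11 c = 29335  ⇒  c ≈ 943 J/(kg·°C)

c ≈ 943 J/(kg·°C)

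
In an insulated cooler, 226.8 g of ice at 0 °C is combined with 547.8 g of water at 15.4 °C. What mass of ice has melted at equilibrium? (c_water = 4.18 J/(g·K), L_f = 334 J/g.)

m_melted ≈ 106 g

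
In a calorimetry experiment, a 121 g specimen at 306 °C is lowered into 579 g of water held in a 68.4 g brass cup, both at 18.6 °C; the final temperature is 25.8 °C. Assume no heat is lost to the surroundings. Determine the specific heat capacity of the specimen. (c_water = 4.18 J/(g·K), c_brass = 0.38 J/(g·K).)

Let T be the final temperature. ΣQ_i = 0:
121×c×(25.8 − 306) + 579×4.18×(25.8 − 18.6) + 68.4×0.38×(25.8 − 18.6) = 0
-33904 c = -17613
c = -17613/-33904 ≈ 0.5195 J/(g·K)

c ≈ 0.519 J/(g·K)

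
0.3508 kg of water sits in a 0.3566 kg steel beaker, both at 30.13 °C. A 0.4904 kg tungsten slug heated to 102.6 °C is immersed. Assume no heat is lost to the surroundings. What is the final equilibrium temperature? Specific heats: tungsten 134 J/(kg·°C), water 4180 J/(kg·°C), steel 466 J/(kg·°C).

With ΣQ=0 the equilibrium temperature is the m·c-weighted mean:
T_f = (65.71×102.6 + 1466.3×30.13 + 166.18×30.13) / (65.71 + 1466.3 + 166.18)
    = 55930 / 1698.2 ≈ 32.93 °C

T_f ≈ 32.9 °C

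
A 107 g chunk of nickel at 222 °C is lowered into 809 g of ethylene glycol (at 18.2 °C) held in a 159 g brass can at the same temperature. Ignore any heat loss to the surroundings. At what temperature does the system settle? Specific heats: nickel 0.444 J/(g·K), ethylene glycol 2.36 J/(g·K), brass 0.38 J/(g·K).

Heat gained plus heat lost sum to zero:
107*0.444*(T − 222) + 809*2.36*(T − 18.2) + 159*0.38*(T − 18.2) = 0
(47.51 + 1909.2 + 60.42) T = 47.51*222 + 1909.2*18.2 + 60.42*18.2
T ≈ 23.00 °C

T_f ≈ 23.0 °C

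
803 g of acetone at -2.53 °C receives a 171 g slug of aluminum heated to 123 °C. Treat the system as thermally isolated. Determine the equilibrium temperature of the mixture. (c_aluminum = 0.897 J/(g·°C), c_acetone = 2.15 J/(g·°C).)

T_f ≈ 7.7 °C

Energy conservation, ΣQ = 0:
171·0.897·(T − 123) + 803·2.15·(T − (-2.53)) = 0
(153.39 + 1726.4) T = 153.39·123 + 1726.4·(-2.53)
T = 14499 / 1879.8 = 7.71 °C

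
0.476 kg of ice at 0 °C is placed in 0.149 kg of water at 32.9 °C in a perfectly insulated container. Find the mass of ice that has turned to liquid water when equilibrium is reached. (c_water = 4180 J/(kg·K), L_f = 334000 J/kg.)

m_melted ≈ 0.0613 kg

Cooling the water to 0 °C releases 0.149·4180·32.9 = 20491 J.
To melt every bit of ice: 0.476·334000 = 158984 J.
20491 J < 158984 J, so only part of the ice melts and the system sits at 0 °C.
Mass melted = 20491/334000 ≈ 0.06135 kg.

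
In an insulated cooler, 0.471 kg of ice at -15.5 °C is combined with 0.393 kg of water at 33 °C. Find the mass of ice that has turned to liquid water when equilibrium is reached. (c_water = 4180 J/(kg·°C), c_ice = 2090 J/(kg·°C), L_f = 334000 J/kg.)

m_melted ≈ 0.117 kg

Cooling the water to 0 °C releases 0.393·4180·33 = 54210 J.
Warming the ice to 0 °C takes 0.471·2090·15.5 = 15258 J, leaving 38952 J for melting.
To melt every bit of ice: 0.471·334000 = 157314 J.
38952 J < 157314 J, so only part of the ice melts and the system sits at 0 °C.
Mass melted = 38952/334000 ≈ 0.1166 kg.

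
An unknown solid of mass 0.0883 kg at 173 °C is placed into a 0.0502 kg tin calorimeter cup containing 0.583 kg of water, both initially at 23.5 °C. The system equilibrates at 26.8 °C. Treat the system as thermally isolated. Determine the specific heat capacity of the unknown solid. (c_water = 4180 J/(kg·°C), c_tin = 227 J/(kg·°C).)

c ≈ 626 J/(kg·°C)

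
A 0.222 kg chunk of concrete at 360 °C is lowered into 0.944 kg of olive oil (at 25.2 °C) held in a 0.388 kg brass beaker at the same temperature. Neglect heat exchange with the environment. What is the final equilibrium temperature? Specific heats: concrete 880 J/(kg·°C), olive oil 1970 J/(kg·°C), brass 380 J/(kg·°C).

T_f ≈ 54.9 °C

Net heat exchanged in the isolated system is zero:
0.222×880×(T − 360) + 0.944×1970×(T − 25.2) + 0.388×380×(T − 25.2) = 0
2202.5 T = 120909
T = 120909/2202.5 ≈ 54.90 °C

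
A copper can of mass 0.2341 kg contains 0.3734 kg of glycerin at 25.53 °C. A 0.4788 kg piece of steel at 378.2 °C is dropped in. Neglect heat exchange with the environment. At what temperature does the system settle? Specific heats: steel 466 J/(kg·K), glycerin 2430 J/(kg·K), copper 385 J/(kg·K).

T_f ≈ 90.0 °C

Heat gained plus heat lost sum to zero:
0.4788×466×(T − 378.2) + 0.3734×2430×(T − 25.53) + 0.2341×385×(T − 25.53) = 0
1220.6 T = 109850
T = 109850/1220.6 ≈ 90.00 °C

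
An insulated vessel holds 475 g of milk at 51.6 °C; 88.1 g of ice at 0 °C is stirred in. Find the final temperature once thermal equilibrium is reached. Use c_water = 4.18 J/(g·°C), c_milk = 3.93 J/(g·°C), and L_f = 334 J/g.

T_f ≈ 29.9 °C

Taking heat into each body as positive, Σ m c ΔT = 0:
melt ice: 88.1×334 = 29425; warm the meltwater: 368.26 T; milk cools: 475×3.93×(T − 51.6) = 1866.8(T − 51.6)
2235 T = 96324 − 29425 = 66899
T ≈ 29.93 °C (positive, so assuming full melt was valid).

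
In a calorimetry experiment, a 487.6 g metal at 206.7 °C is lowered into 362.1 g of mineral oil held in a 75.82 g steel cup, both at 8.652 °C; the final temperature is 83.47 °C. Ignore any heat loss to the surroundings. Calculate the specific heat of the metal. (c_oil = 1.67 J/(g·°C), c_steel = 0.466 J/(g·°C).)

c ≈ 0.797 J/(g·°C)

Heat gained plus heat lost sum to zero:
487.6·c·(83.47 − 206.7) + 362.1·1.67·(83.47 − 8.652) + 75.82·0.466·(83.47 − 8.652) = 0
-60087 c = -47886
c = -47886/-60087 ≈ 0.797 J/(g·°C)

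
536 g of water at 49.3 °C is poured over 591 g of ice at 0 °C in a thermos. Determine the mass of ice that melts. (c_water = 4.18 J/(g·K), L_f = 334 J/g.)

m_melted ≈ 331 g

Cooling the water to 0 °C releases 536×4.18×49.3 = 110456 J.
Fully melting the ice requires m_ice L_f = 591×334 = 197394 J.
That's not enough to melt it all — equilibrium is at 0 °C with ice remaining.
Mass melted = 110456/334 ≈ 330.7 g.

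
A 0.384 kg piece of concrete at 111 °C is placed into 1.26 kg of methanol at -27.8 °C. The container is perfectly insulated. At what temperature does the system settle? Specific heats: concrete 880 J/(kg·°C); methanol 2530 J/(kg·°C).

T_f ≈ -14.5 °C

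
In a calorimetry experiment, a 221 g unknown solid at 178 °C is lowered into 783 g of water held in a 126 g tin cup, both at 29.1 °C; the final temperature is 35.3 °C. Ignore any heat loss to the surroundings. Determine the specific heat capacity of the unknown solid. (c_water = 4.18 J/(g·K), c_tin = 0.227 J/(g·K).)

Conservation of energy gives ΣQ = 0:
221×c×(35.3 − 178) + 783×4.18×(35.3 − 29.1) + 126×0.227×(35.3 − 29.1) = 0
-31537 c = -20470
c = -20470/-31537 ≈ 0.6491 J/(g·K)

c ≈ 0.649 J/(g·K)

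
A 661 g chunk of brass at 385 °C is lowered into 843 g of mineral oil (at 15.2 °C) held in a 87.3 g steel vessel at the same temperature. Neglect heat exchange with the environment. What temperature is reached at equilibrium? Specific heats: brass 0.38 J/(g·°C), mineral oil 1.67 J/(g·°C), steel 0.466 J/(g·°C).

Taking heat into each body as positive, Σ m c ΔT = 0:
661*0.38*(T − 385) + 843*1.67*(T − 15.2) + 87.3*0.466*(T − 15.2) = 0
251.18(T − 385) + 1407.8(T − 15.2) + 40.68(T − 15.2) = 0
(251.18 + 1407.8 + 40.68) T = 251.18*385 + 1407.8*15.2 + 40.68*15.2
T = 118721/1699.7 ≈ 69.85 °C

T_f ≈ 69.8 °C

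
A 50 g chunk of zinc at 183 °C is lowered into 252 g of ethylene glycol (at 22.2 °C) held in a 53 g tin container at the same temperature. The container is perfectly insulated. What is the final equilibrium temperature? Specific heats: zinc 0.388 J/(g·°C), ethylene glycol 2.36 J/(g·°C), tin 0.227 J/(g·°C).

T_f ≈ 27.2 °C

With ΣQ=0 the equilibrium temperature is the m·c-weighted mean:
T_f = (19.4*183 + 594.72*22.2 + 12.03*22.2) / (19.4 + 594.72 + 12.03)
    = 17020 / 626.15 ≈ 27.18 °C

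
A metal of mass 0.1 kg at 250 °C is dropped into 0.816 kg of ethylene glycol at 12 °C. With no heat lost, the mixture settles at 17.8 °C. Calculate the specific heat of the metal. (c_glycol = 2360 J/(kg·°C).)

c ≈ 481 J/(kg·°C)

Heat lost by the metal = heat gained by the glycol:
0.1×c×(250 − 17.8) = 0.816×2360×(17.8 − 12)
23.22 c = 11169  ⇒  c ≈ 481 J/(kg·°C)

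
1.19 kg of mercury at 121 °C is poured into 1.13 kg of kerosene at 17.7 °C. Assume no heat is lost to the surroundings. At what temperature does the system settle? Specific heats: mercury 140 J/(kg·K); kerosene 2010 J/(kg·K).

T_f ≈ 24.8 °C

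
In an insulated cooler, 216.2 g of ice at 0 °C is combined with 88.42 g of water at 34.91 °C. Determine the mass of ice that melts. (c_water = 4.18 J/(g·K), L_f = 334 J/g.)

m_melted ≈ 38.6 g

Cooling the water to 0 °C releases 88.42·4.18·34.91 = 12903 J.
To melt every bit of ice: 216.2·334 = 72211 J.
That's not enough to melt it all — equilibrium is at 0 °C with ice remaining.
m_melted·334 = 12903  ⇒  m_melted ≈ 38.63 g.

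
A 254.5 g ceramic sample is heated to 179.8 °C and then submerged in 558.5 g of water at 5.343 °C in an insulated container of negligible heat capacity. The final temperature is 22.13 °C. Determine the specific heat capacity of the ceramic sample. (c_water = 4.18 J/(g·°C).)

Energy conservation, ΣQ = 0:
254.5·c·(22.13 − 179.8) + 558.5·4.18·(22.13 − 5.343) = 0
-40127 c = -39190
c = -39190/-40127 ≈ 0.9766 J/(g·°C)

c ≈ 0.977 J/(g·°C)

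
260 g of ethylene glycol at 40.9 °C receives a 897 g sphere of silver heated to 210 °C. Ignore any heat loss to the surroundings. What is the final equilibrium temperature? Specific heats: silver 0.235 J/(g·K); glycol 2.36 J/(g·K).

T_f ≈ 84.1 °C

T_f is the heat-capacity-weighted average of the initial temperatures:
T_f = (210.79*210 + 613.6*40.9) / (210.79 + 613.6)
    = 69363 / 824.39 ≈ 84.14 °C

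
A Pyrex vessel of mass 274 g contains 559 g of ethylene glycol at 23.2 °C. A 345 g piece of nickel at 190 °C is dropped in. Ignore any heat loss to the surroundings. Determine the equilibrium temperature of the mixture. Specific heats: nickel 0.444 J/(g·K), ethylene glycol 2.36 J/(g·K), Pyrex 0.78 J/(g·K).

T_f ≈ 38.4 °C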